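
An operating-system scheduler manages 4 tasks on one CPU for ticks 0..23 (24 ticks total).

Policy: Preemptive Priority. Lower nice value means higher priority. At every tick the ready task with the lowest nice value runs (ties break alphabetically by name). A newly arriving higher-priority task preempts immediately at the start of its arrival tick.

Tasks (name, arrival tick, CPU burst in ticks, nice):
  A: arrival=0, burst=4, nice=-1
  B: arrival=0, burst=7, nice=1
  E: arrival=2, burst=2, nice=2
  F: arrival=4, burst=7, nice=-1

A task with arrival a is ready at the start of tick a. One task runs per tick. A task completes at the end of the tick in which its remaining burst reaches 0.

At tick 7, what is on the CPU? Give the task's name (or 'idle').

t=0: ready={A,B} → run A
t=1: ready={A,B} → run A
t=2: ready={A,B,E} → run A
t=3: ready={A,B,E} → run A
t=4: ready={B,E,F} → run F
t=5: ready={B,E,F} → run F
t=6: ready={B,E,F} → run F
t=7: ready={B,E,F} → run F
t=8: ready={B,E,F} → run F
t=9: ready={B,E,F} → run F
t=10: ready={B,E,F} → run F
t=11: ready={B,E} → run B
t=12: ready={B,E} → run B
t=13: ready={B,E} → run B
t=14: ready={B,E} → run B
t=15: ready={B,E} → run B
t=16: ready={B,E} → run B
t=17: ready={B,E} → run B
t=18: ready={E} → run E
t=19: ready={E} → run E
t=20: (idle)
t=21: (idle)
t=22: (idle)
t=23: (idle)

running at tick 7 = F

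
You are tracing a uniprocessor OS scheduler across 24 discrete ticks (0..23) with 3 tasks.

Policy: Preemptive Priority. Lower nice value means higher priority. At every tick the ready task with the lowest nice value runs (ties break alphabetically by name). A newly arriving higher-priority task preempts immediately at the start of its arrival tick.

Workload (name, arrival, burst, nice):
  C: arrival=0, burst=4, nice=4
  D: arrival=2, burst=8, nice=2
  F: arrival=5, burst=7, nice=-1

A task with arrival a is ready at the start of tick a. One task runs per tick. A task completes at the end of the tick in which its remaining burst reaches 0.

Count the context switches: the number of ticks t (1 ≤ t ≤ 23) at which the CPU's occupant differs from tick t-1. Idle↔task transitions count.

context switches = 5

t=0: ready={C} → run C
t=1: ready={C} → run C
t=2: ready={C,D} → run D
t=3: ready={C,D} → run D
t=4: ready={C,D} → run D
t=5: ready={C,D,F} → run F
t=6: ready={C,D,F} → run F
t=7: ready={C,D,F} → run F
t=8: ready={C,D,F} → run F
t=9: ready={C,D,F} → run F
t=10: ready={C,D,F} → run F
t=11: ready={C,D,F} → run F
t=12: ready={C,D} → run D
t=13: ready={C,D} → run D
t=14: ready={C,D} → run D
t=15: ready={C,D} → run D
t=16: ready={C,D} → run D
t=17: ready={C} → run C
t=18: ready={C} → run C
t=19: (idle)
t=20: (idle)
t=21: (idle)
t=22: (idle)
t=23: (idle)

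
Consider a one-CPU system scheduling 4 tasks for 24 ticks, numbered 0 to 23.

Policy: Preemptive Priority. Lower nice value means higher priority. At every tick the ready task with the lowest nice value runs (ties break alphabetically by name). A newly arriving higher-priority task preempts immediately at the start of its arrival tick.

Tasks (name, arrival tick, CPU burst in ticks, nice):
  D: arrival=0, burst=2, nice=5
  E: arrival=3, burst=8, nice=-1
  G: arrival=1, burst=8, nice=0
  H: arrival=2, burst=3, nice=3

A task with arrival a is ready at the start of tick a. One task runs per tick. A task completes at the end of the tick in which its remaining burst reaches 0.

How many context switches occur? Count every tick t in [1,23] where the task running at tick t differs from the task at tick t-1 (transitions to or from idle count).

t=0: ready={D} → run D
t=1: ready={D,G} → run G
t=2: ready={D,G,H} → run G
t=3: ready={D,E,G,H} → run E
t=4: ready={D,E,G,H} → run E
t=5: ready={D,E,G,H} → run E
t=6: ready={D,E,G,H} → run E
t=7: ready={D,E,G,H} → run E
t=8: ready={D,E,G,H} → run E
t=9: ready={D,E,G,H} → run E
t=10: ready={D,E,G,H} → run E
t=11: ready={D,G,H} → run G
t=12: ready={D,G,H} → run G
t=13: ready={D,G,H} → run G
t=14: ready={D,G,H} → run G
t=15: ready={D,G,H} → run G
t=16: ready={D,G,H} → run G
t=17: ready={D,H} → run H
t=18: ready={D,H} → run H
t=19: ready={D,H} → run H
t=20: ready={D} → run D
t=21: (idle)
t=22: (idle)
t=23: (idle)

context switches = 6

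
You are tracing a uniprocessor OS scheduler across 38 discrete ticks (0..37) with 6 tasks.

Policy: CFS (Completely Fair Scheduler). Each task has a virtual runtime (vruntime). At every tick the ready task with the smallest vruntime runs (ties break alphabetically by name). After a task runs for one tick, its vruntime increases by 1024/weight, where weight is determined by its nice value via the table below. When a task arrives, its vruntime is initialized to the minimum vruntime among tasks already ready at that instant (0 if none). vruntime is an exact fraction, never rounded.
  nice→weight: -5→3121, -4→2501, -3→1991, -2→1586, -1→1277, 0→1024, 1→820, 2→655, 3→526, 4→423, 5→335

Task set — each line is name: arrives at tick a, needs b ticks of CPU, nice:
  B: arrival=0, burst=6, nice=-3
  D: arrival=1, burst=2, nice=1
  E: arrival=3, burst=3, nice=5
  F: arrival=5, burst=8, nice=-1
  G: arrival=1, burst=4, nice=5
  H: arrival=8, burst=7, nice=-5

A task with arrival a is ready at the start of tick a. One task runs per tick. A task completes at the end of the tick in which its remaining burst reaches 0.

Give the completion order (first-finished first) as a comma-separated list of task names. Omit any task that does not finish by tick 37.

t=0: vr[B=0] → run B
t=1: vr[B=1024/1991 D=1024/1991 G=1024/1991] → run B
t=2: vr[B=2048/1991 D=1024/1991 G=1024/1991] → run D
t=3: vr[B=2048/1991 D=719616/408155 E=1024/1991 G=1024/1991] → run E
t=4: vr[B=2048/1991 D=719616/408155 E=2381824/666985 G=1024/1991] → run G
t=5: vr[B=2048/1991 D=719616/408155 E=2381824/666985 F=2048/1991 G=2381824/666985] → run B
t=6: vr[B=3072/1991 D=719616/408155 E=2381824/666985 F=2048/1991 G=2381824/666985] → run F
t=7: vr[B=3072/1991 D=719616/408155 E=2381824/666985 F=4654080/2542507 G=2381824/666985] → run B
t=8: vr[B=4096/1991 D=719616/408155 E=2381824/666985 F=4654080/2542507 G=2381824/666985 H=719616/408155] → run D
t=9: vr[B=4096/1991 E=2381824/666985 F=4654080/2542507 G=2381824/666985 H=719616/408155] → run H
t=10: vr[B=4096/1991 E=2381824/666985 F=4654080/2542507 G=2381824/666985 H=2663872256/1273851755] → run F
t=11: vr[B=4096/1991 E=2381824/666985 F=6692864/2542507 G=2381824/666985 H=2663872256/1273851755] → run B
t=12: vr[B=5120/1991 E=2381824/666985 F=6692864/2542507 G=2381824/666985 H=2663872256/1273851755] → run H
t=13: vr[B=5120/1991 E=2381824/666985 F=6692864/2542507 G=2381824/666985 H=3081822976/1273851755] → run H
t=14: vr[B=5120/1991 E=2381824/666985 F=6692864/2542507 G=2381824/666985 H=3499773696/1273851755] → run B
t=15: vr[E=2381824/666985 F=6692864/2542507 G=2381824/666985 H=3499773696/1273851755] → run F
t=16: vr[E=2381824/666985 F=8731648/2542507 G=2381824/666985 H=3499773696/1273851755] → run H
t=17: vr[E=2381824/666985 F=8731648/2542507 G=2381824/666985 H=3917724416/1273851755] → run H
t=18: vr[E=2381824/666985 F=8731648/2542507 G=2381824/666985 H=4335675136/1273851755] → run H
t=19: vr[E=2381824/666985 F=8731648/2542507 G=2381824/666985 H=4753625856/1273851755] → run F
t=20: vr[E=2381824/666985 F=10770432/2542507 G=2381824/666985 H=4753625856/1273851755] → run E
t=21: vr[E=4420608/666985 F=10770432/2542507 G=2381824/666985 H=4753625856/1273851755] → run G
t=22: vr[E=4420608/666985 F=10770432/2542507 G=4420608/666985 H=4753625856/1273851755] → run H
t=23: vr[E=4420608/666985 F=10770432/2542507 G=4420608/666985] → run F
t=24: vr[E=4420608/666985 F=12809216/2542507 G=4420608/666985] → run F
t=25: vr[E=4420608/666985 F=14848000/2542507 G=4420608/666985] → run F
t=26: vr[E=4420608/666985 F=16886784/2542507 G=4420608/666985] → run E
t=27: vr[F=16886784/2542507 G=4420608/666985] → run G
t=28: vr[F=16886784/2542507 G=6459392/666985] → run F
t=29: vr[G=6459392/666985] → run G
t=30: (idle)
t=31: (idle)
t=32: (idle)
t=33: (idle)
t=34: (idle)
t=35: (idle)
t=36: (idle)
t=37: (idle)

completion order = D, B, H, E, F, G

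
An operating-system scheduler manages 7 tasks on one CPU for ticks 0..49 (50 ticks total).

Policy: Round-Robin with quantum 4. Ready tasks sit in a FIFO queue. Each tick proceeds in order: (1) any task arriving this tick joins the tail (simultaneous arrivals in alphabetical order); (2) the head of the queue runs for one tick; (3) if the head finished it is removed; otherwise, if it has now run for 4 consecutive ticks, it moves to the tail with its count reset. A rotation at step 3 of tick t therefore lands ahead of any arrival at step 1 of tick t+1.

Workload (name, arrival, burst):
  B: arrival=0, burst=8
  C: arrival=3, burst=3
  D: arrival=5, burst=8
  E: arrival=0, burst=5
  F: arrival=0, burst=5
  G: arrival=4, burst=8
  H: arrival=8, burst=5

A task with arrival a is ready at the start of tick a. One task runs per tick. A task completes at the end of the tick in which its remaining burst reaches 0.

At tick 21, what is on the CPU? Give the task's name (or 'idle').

t=0: queue=[B,E,F] q_used=0 → run B
t=1: queue=[B,E,F] q_used=1 → run B
t=2: queue=[B,E,F] q_used=2 → run B
t=3: queue=[B,E,F,C] q_used=3 → run B
t=4: queue=[E,F,C,B,G] q_used=0 → run E
t=5: queue=[E,F,C,B,G,D] q_used=1 → run E
t=6: queue=[E,F,C,B,G,D] q_used=2 → run E
t=7: queue=[E,F,C,B,G,D] q_used=3 → run E
t=8: queue=[F,C,B,G,D,E,H] q_used=0 → run F
t=9: queue=[F,C,B,G,D,E,H] q_used=1 → run F
t=10: queue=[F,C,B,G,D,E,H] q_used=2 → run F
t=11: queue=[F,C,B,G,D,E,H] q_used=3 → run F
t=12: queue=[C,B,G,D,E,H,F] q_used=0 → run C
t=13: queue=[C,B,G,D,E,H,F] q_used=1 → run C
t=14: queue=[C,B,G,D,E,H,F] q_used=2 → run C
t=15: queue=[B,G,D,E,H,F] q_used=0 → run B
t=16: queue=[B,G,D,E,H,F] q_used=1 → run B
t=17: queue=[B,G,D,E,H,F] q_used=2 → run B
t=18: queue=[B,G,D,E,H,F] q_used=3 → run B
t=19: queue=[G,D,E,H,F] q_used=0 → run G
t=20: queue=[G,D,E,H,F] q_used=1 → run G
t=21: queue=[G,D,E,H,F] q_used=2 → run G
t=22: queue=[G,D,E,H,F] q_used=3 → run G
t=23: queue=[D,E,H,F,G] q_used=0 → run D
t=24: queue=[D,E,H,F,G] q_used=1 → run D
t=25: queue=[D,E,H,F,G] q_used=2 → run D
t=26: queue=[D,E,H,F,G] q_used=3 → run D
t=27: queue=[E,H,F,G,D] q_used=0 → run E
t=28: queue=[H,F,G,D] q_used=0 → run H
t=29: queue=[H,F,G,D] q_used=1 → run H
t=30: queue=[H,F,G,D] q_used=2 → run H
t=31: queue=[H,F,G,D] q_used=3 → run H
t=32: queue=[F,G,D,H] q_used=0 → run F
t=33: queue=[G,D,H] q_used=0 → run G
t=34: queue=[G,D,H] q_used=1 → run G
t=35: queue=[G,D,H] q_used=2 → run G
t=36: queue=[G,D,H] q_used=3 → run G
t=37: queue=[D,H] q_used=0 → run D
t=38: queue=[D,H] q_used=1 → run D
t=39: queue=[D,H] q_used=2 → run D
t=40: queue=[D,H] q_used=3 → run D
t=41: queue=[H] q_used=0 → run H
t=42: (idle)
t=43: (idle)
t=44: (idle)
t=45: (idle)
t=46: (idle)
t=47: (idle)
t=48: (idle)
t=49: (idle)

running at tick 21 = G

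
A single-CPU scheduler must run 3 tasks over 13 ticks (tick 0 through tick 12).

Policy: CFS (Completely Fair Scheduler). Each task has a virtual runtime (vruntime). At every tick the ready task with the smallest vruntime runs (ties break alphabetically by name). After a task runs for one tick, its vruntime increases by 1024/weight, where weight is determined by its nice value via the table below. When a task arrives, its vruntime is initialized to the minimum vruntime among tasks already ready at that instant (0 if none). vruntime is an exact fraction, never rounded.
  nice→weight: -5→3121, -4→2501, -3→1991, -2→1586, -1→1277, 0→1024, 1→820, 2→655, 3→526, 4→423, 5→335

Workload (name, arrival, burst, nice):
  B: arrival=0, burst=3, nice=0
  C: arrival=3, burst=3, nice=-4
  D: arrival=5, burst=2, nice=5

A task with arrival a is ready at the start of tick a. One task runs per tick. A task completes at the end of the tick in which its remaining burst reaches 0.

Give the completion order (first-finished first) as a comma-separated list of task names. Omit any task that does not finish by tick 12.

completion order = B, C, D

t=0: vr[B=0] → run B
t=1: vr[B=1] → run B
t=2: vr[B=2] → run B
t=3: vr[C=0] → run C
t=4: vr[C=1024/2501] → run C
t=5: vr[C=2048/2501 D=2048/2501] → run C
t=6: vr[D=2048/2501] → run D
t=7: vr[D=3247104/837835] → run D
t=8: (idle)
t=9: (idle)
t=10: (idle)
t=11: (idle)
t=12: (idle)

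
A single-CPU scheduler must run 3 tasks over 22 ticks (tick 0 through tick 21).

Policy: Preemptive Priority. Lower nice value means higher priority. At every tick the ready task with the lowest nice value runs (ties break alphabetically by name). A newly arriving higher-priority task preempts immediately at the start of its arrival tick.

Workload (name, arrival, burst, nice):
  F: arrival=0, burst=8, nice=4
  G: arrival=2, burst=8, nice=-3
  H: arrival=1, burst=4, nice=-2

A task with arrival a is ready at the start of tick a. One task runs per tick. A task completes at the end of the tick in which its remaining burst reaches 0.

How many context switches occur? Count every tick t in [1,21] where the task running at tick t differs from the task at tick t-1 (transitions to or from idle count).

context switches = 5

t=0: ready={F} → run F
t=1: ready={F,H} → run H
t=2: ready={F,G,H} → run G
t=3: ready={F,G,H} → run G
t=4: ready={F,G,H} → run G
t=5: ready={F,G,H} → run G
t=6: ready={F,G,H} → run G
t=7: ready={F,G,H} → run G
t=8: ready={F,G,H} → run G
t=9: ready={F,G,H} → run G
t=10: ready={F,H} → run H
t=11: ready={F,H} → run H
t=12: ready={F,H} → run H
t=13: ready={F} → run F
t=14: ready={F} → run F
t=15: ready={F} → run F
t=16: ready={F} → run F
t=17: ready={F} → run F
t=18: ready={F} → run F
t=19: ready={F} → run F
t=20: (idle)
t=21: (idle)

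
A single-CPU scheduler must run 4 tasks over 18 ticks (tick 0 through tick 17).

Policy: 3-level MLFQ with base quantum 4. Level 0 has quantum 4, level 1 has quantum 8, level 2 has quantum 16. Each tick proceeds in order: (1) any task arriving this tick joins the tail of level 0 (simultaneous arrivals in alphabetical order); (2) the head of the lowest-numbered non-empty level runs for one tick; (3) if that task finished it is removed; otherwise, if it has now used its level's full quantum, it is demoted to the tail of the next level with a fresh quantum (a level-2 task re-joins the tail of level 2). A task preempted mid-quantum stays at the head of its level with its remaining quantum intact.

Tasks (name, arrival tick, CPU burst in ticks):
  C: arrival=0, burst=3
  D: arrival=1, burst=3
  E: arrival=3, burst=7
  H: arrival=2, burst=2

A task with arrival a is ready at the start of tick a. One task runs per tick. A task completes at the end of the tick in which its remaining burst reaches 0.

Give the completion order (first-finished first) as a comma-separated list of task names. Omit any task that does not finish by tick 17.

completion order = C, D, H, E

t=0: L0/L1/L2 = C/-/- → run C
t=1: L0/L1/L2 = CD/-/- → run C
t=2: L0/L1/L2 = CDH/-/- → run C
t=3: L0/L1/L2 = DHE/-/- → run D
t=4: L0/L1/L2 = DHE/-/- → run D
t=5: L0/L1/L2 = DHE/-/- → run D
t=6: L0/L1/L2 = HE/-/- → run H
t=7: L0/L1/L2 = HE/-/- → run H
t=8: L0/L1/L2 = E/-/- → run E
t=9: L0/L1/L2 = E/-/- → run E
t=10: L0/L1/L2 = E/-/- → run E
t=11: L0/L1/L2 = E/-/- → run E
t=12: L0/L1/L2 = -/E/- → run E
t=13: L0/L1/L2 = -/E/- → run E
t=14: L0/L1/L2 = -/E/- → run E
t=15: (idle)
t=16: (idle)
t=17: (idle)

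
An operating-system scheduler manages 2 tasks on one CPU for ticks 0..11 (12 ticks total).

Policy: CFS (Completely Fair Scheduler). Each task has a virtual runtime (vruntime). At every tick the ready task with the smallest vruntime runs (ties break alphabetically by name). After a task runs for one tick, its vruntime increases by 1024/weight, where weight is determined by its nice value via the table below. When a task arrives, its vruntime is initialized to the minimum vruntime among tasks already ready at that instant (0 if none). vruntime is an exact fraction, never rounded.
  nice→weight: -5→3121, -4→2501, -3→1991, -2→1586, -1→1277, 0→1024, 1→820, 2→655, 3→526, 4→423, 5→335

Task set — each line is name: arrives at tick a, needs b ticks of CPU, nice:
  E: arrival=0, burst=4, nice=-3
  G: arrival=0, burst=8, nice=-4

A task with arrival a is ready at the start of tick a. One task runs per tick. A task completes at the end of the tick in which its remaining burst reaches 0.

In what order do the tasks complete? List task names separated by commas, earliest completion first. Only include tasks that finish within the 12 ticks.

t=0: vr[E=0 G=0] → run E
t=1: vr[E=1024/1991 G=0] → run G
t=2: vr[E=1024/1991 G=1024/2501] → run G
t=3: vr[E=1024/1991 G=2048/2501] → run E
t=4: vr[E=2048/1991 G=2048/2501] → run G
t=5: vr[E=2048/1991 G=3072/2501] → run E
t=6: vr[E=3072/1991 G=3072/2501] → run G
t=7: vr[E=3072/1991 G=4096/2501] → run E
t=8: vr[G=4096/2501] → run G
t=9: vr[G=5120/2501] → run G
t=10: vr[G=6144/2501] → run G
t=11: vr[G=7168/2501] → run G

completion order = E, G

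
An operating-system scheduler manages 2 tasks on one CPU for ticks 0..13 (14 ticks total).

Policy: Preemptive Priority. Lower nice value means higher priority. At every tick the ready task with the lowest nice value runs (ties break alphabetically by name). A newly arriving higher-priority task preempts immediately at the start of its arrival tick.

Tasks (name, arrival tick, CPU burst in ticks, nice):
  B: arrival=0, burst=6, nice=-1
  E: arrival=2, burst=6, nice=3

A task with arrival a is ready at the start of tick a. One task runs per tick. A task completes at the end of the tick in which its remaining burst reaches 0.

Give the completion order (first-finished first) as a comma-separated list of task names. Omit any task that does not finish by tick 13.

completion order = B, E

t=0: ready={B} → run B
t=1: ready={B} → run B
t=2: ready={B,E} → run B
t=3: ready={B,E} → run B
t=4: ready={B,E} → run B
t=5: ready={B,E} → run B
t=6: ready={E} → run E
t=7: ready={E} → run E
t=8: ready={E} → run E
t=9: ready={E} → run E
t=10: ready={E} → run E
t=11: ready={E} → run E
t=12: (idle)
t=13: (idle)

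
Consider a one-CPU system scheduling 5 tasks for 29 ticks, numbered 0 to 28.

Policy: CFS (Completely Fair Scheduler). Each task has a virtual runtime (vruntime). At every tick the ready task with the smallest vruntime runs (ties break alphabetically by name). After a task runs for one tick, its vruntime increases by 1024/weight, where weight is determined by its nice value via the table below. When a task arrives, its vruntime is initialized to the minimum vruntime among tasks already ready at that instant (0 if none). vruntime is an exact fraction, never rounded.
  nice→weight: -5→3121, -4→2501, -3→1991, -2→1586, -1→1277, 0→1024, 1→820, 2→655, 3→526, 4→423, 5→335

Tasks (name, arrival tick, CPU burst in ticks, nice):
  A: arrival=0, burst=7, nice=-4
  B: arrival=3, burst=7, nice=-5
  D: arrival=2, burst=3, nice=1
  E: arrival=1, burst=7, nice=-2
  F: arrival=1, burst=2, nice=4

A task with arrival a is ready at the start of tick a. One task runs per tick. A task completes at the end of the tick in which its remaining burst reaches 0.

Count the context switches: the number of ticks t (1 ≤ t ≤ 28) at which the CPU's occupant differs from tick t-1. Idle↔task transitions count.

context switches = 23

t=0: vr[A=0] → run A
t=1: vr[A=1024/2501 E=1024/2501 F=1024/2501] → run A
t=2: vr[A=2048/2501 D=1024/2501 E=1024/2501 F=1024/2501] → run D
t=3: vr[A=2048/2501 B=1024/2501 D=20736/12505 E=1024/2501 F=1024/2501] → run B
t=4: vr[A=2048/2501 B=5756928/7805621 D=20736/12505 E=1024/2501 F=1024/2501] → run E
t=5: vr[A=2048/2501 B=5756928/7805621 D=20736/12505 E=34304/32513 F=1024/2501] → run F
t=6: vr[A=2048/2501 B=5756928/7805621 D=20736/12505 E=34304/32513 F=2994176/1057923] → run B
t=7: vr[A=2048/2501 B=8317952/7805621 D=20736/12505 E=34304/32513 F=2994176/1057923] → run A
t=8: vr[A=3072/2501 B=8317952/7805621 D=20736/12505 E=34304/32513 F=2994176/1057923] → run E
t=9: vr[A=3072/2501 B=8317952/7805621 D=20736/12505 E=55296/32513 F=2994176/1057923] → run B
t=10: vr[A=3072/2501 B=10878976/7805621 D=20736/12505 E=55296/32513 F=2994176/1057923] → run A
t=11: vr[A=4096/2501 B=10878976/7805621 D=20736/12505 E=55296/32513 F=2994176/1057923] → run B
t=12: vr[A=4096/2501 B=13440000/7805621 D=20736/12505 E=55296/32513 F=2994176/1057923] → run A
t=13: vr[A=5120/2501 B=13440000/7805621 D=20736/12505 E=55296/32513 F=2994176/1057923] → run D
t=14: vr[A=5120/2501 B=13440000/7805621 D=36352/12505 E=55296/32513 F=2994176/1057923] → run E
t=15: vr[A=5120/2501 B=13440000/7805621 D=36352/12505 E=76288/32513 F=2994176/1057923] → run B
t=16: vr[A=5120/2501 B=16001024/7805621 D=36352/12505 E=76288/32513 F=2994176/1057923] → run A
t=17: vr[A=6144/2501 B=16001024/7805621 D=36352/12505 E=76288/32513 F=2994176/1057923] → run B
t=18: vr[A=6144/2501 B=18562048/7805621 D=36352/12505 E=76288/32513 F=2994176/1057923] → run E
t=19: vr[A=6144/2501 B=18562048/7805621 D=36352/12505 E=97280/32513 F=2994176/1057923] → run B
t=20: vr[A=6144/2501 D=36352/12505 E=97280/32513 F=2994176/1057923] → run A
t=21: vr[D=36352/12505 E=97280/32513 F=2994176/1057923] → run F
t=22: vr[D=36352/12505 E=97280/32513] → run D
t=23: vr[E=97280/32513] → run E
t=24: vr[E=118272/32513] → run E
t=25: vr[E=139264/32513] → run E
t=26: (idle)
t=27: (idle)
t=28: (idle)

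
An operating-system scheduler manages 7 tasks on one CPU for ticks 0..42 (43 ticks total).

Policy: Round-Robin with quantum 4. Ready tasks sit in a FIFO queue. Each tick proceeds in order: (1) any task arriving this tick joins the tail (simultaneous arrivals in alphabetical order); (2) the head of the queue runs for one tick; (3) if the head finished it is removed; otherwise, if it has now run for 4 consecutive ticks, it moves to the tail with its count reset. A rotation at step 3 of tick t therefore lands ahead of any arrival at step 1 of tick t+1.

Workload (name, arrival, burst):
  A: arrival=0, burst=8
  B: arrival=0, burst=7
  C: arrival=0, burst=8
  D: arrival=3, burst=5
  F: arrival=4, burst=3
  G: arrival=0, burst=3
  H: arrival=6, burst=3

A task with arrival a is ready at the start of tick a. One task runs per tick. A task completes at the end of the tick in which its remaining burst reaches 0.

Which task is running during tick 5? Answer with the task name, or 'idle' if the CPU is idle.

running at tick 5 = B

t=0: queue=[A,B,C,G] q_used=0 → run A
t=1: queue=[A,B,C,G] q_used=1 → run A
t=2: queue=[A,B,C,G] q_used=2 → run A
t=3: queue=[A,B,C,G,D] q_used=3 → run A
t=4: queue=[B,C,G,D,A,F] q_used=0 → run B
t=5: queue=[B,C,G,D,A,F] q_used=1 → run B
t=6: queue=[B,C,G,D,A,F,H] q_used=2 → run B
t=7: queue=[B,C,G,D,A,F,H] q_used=3 → run B
t=8: queue=[C,G,D,A,F,H,B] q_used=0 → run C
t=9: queue=[C,G,D,A,F,H,B] q_used=1 → run C
t=10: queue=[C,G,D,A,F,H,B] q_used=2 → run C
t=11: queue=[C,G,D,A,F,H,B] q_used=3 → run C
t=12: queue=[G,D,A,F,H,B,C] q_used=0 → run G
t=13: queue=[G,D,A,F,H,B,C] q_used=1 → run G
t=14: queue=[G,D,A,F,H,B,C] q_used=2 → run G
t=15: queue=[D,A,F,H,B,C] q_used=0 → run D
t=16: queue=[D,A,F,H,B,C] q_used=1 → run D
t=17: queue=[D,A,F,H,B,C] q_used=2 → run D
t=18: queue=[D,A,F,H,B,C] q_used=3 → run D
t=19: queue=[A,F,H,B,C,D] q_used=0 → run A
t=20: queue=[A,F,H,B,C,D] q_used=1 → run A
t=21: queue=[A,F,H,B,C,D] q_used=2 → run A
t=22: queue=[A,F,H,B,C,D] q_used=3 → run A
t=23: queue=[F,H,B,C,D] q_used=0 → run F
t=24: queue=[F,H,B,C,D] q_used=1 → run F
t=25: queue=[F,H,B,C,D] q_used=2 → run F
t=26: queue=[H,B,C,D] q_used=0 → run H
t=27: queue=[H,B,C,D] q_used=1 → run H
t=28: queue=[H,B,C,D] q_used=2 → run H
t=29: queue=[B,C,D] q_used=0 → run B
t=30: queue=[B,C,D] q_used=1 → run B
t=31: queue=[B,C,D] q_used=2 → run B
t=32: queue=[C,D] q_used=0 → run C
t=33: queue=[C,D] q_used=1 → run C
t=34: queue=[C,D] q_used=2 → run C
t=35: queue=[C,D] q_used=3 → run C
t=36: queue=[D] q_used=0 → run D
t=37: (idle)
t=38: (idle)
t=39: (idle)
t=40: (idle)
t=41: (idle)
t=42: (idle)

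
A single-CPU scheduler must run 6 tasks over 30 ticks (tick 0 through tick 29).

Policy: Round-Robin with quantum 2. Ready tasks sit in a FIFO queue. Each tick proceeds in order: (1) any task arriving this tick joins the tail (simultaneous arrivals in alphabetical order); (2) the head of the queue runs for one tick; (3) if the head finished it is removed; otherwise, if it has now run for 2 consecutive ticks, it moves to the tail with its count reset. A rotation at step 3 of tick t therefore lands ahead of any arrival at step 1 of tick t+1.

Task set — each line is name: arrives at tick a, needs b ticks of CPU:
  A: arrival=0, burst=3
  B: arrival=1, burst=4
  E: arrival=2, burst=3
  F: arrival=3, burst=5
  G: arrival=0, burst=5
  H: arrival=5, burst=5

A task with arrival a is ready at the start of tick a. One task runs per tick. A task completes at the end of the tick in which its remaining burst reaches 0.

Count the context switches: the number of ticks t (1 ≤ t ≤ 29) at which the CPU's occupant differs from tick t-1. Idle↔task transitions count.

context switches = 15

t=0: queue=[A,G] q_used=0 → run A
t=1: queue=[A,G,B] q_used=1 → run A
t=2: queue=[G,B,A,E] q_used=0 → run G
t=3: queue=[G,B,A,E,F] q_used=1 → run G
t=4: queue=[B,A,E,F,G] q_used=0 → run B
t=5: queue=[B,A,E,F,G,H] q_used=1 → run B
t=6: queue=[A,E,F,G,H,B] q_used=0 → run A
t=7: queue=[E,F,G,H,B] q_used=0 → run E
t=8: queue=[E,F,G,H,B] q_used=1 → run E
t=9: queue=[F,G,H,B,E] q_used=0 → run F
t=10: queue=[F,G,H,B,E] q_used=1 → run F
t=11: queue=[G,H,B,E,F] q_used=0 → run G
t=12: queue=[G,H,B,E,F] q_used=1 → run G
t=13: queue=[H,B,E,F,G] q_used=0 → run H
t=14: queue=[H,B,E,F,G] q_used=1 → run H
t=15: queue=[B,E,F,G,H] q_used=0 → run B
t=16: queue=[B,E,F,G,H] q_used=1 → run B
t=17: queue=[E,F,G,H] q_used=0 → run E
t=18: queue=[F,G,H] q_used=0 → run F
t=19: queue=[F,G,H] q_used=1 → run F
t=20: queue=[G,H,F] q_used=0 → run G
t=21: queue=[H,F] q_used=0 → run H
t=22: queue=[H,F] q_used=1 → run H
t=23: queue=[F,H] q_used=0 → run F
t=24: queue=[H] q_used=0 → run H
t=25: (idle)
t=26: (idle)
t=27: (idle)
t=28: (idle)
t=29: (idle)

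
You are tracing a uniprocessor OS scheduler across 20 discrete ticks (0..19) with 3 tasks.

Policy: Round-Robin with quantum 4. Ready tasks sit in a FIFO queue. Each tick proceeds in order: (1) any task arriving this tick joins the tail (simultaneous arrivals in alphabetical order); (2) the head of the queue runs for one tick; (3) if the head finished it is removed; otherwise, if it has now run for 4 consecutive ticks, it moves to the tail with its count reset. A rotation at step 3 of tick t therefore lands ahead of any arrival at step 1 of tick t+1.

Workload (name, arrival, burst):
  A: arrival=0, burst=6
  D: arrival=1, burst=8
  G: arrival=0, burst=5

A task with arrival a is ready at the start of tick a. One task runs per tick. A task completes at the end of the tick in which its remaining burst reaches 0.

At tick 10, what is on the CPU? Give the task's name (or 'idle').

t=0: queue=[A,G] q_used=0 → run A
t=1: queue=[A,G,D] q_used=1 → run A
t=2: queue=[A,G,D] q_used=2 → run A
t=3: queue=[A,G,D] q_used=3 → run A
t=4: queue=[G,D,A] q_used=0 → run G
t=5: queue=[G,D,A] q_used=1 → run G
t=6: queue=[G,D,A] q_used=2 → run G
t=7: queue=[G,D,A] q_used=3 → run G
t=8: queue=[D,A,G] q_used=0 → run D
t=9: queue=[D,A,G] q_used=1 → run D
t=10: queue=[D,A,G] q_used=2 → run D
t=11: queue=[D,A,G] q_used=3 → run D
t=12: queue=[A,G,D] q_used=0 → run A
t=13: queue=[A,G,D] q_used=1 → run A
t=14: queue=[G,D] q_used=0 → run G
t=15: queue=[D] q_used=0 → run D
t=16: queue=[D] q_used=1 → run D
t=17: queue=[D] q_used=2 → run D
t=18: queue=[D] q_used=3 → run D
t=19: (idle)

running at tick 10 = D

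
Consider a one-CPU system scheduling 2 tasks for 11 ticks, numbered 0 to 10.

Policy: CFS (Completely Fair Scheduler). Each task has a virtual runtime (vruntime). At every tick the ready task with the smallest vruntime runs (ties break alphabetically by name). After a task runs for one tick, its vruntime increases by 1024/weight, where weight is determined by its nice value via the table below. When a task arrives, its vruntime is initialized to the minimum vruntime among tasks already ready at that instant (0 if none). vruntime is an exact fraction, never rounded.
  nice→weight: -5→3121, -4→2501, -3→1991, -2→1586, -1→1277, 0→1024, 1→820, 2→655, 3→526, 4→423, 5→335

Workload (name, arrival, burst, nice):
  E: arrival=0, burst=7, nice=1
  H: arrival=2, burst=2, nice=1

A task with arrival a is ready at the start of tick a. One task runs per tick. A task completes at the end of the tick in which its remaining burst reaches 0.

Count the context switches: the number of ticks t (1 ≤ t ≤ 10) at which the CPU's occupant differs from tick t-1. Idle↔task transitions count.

t=0: vr[E=0] → run E
t=1: vr[E=256/205] → run E
t=2: vr[E=512/205 H=512/205] → run E
t=3: vr[E=768/205 H=512/205] → run H
t=4: vr[E=768/205 H=768/205] → run E
t=5: vr[E=1024/205 H=768/205] → run H
t=6: vr[E=1024/205] → run E
t=7: vr[E=256/41] → run E
t=8: vr[E=1536/205] → run E
t=9: (idle)
t=10: (idle)

context switches = 5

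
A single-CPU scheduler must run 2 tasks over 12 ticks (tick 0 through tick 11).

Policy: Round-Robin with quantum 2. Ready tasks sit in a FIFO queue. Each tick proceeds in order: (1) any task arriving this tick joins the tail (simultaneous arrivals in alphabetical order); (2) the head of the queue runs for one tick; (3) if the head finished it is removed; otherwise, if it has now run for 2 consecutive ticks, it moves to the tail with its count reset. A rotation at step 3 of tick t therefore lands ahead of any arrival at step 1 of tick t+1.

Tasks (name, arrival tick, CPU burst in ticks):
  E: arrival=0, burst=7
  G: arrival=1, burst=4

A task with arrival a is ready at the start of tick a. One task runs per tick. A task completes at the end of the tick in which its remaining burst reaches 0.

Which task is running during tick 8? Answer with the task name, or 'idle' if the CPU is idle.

running at tick 8 = E

t=0: queue=[E] q_used=0 → run E
t=1: queue=[E,G] q_used=1 → run E
t=2: queue=[G,E] q_used=0 → run G
t=3: queue=[G,E] q_used=1 → run G
t=4: queue=[E,G] q_used=0 → run E
t=5: queue=[E,G] q_used=1 → run E
t=6: queue=[G,E] q_used=0 → run G
t=7: queue=[G,E] q_used=1 → run G
t=8: queue=[E] q_used=0 → run E
t=9: queue=[E] q_used=1 → run E
t=10: queue=[E] q_used=0 → run E
t=11: (idle)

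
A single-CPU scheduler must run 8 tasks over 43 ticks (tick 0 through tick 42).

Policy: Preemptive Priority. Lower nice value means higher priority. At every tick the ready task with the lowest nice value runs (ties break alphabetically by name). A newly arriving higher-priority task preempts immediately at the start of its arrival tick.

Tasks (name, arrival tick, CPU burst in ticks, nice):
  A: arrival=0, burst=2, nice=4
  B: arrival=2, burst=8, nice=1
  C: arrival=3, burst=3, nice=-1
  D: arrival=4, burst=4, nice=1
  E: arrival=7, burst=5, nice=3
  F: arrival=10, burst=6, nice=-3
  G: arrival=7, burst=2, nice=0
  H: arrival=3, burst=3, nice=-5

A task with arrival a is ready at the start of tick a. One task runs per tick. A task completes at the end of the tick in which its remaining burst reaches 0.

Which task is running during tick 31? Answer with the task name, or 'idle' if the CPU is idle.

t=0: ready={A} → run A
t=1: ready={A} → run A
t=2: ready={B} → run B
t=3: ready={B,C,H} → run H
t=4: ready={B,C,D,H} → run H
t=5: ready={B,C,D,H} → run H
t=6: ready={B,C,D} → run C
t=7: ready={B,C,D,E,G} → run C
t=8: ready={B,C,D,E,G} → run C
t=9: ready={B,D,E,G} → run G
t=10: ready={B,D,E,F,G} → run F
t=11: ready={B,D,E,F,G} → run F
t=12: ready={B,D,E,F,G} → run F
t=13: ready={B,D,E,F,G} → run F
t=14: ready={B,D,E,F,G} → run F
t=15: ready={B,D,E,F,G} → run F
t=16: ready={B,D,E,G} → run G
t=17: ready={B,D,E} → run B
t=18: ready={B,D,E} → run B
t=19: ready={B,D,E} → run B
t=20: ready={B,D,E} → run B
t=21: ready={B,D,E} → run B
t=22: ready={B,D,E} → run B
t=23: ready={B,D,E} → run B
t=24: ready={D,E} → run D
t=25: ready={D,E} → run D
t=26: ready={D,E} → run D
t=27: ready={D,E} → run D
t=28: ready={E} → run E
t=29: ready={E} → run E
t=30: ready={E} → run E
t=31: ready={E} → run E
t=32: ready={E} → run E
t=33: (idle)
t=34: (idle)
t=35: (idle)
t=36: (idle)
t=37: (idle)
t=38: (idle)
t=39: (idle)
t=40: (idle)
t=41: (idle)
t=42: (idle)

running at tick 31 = E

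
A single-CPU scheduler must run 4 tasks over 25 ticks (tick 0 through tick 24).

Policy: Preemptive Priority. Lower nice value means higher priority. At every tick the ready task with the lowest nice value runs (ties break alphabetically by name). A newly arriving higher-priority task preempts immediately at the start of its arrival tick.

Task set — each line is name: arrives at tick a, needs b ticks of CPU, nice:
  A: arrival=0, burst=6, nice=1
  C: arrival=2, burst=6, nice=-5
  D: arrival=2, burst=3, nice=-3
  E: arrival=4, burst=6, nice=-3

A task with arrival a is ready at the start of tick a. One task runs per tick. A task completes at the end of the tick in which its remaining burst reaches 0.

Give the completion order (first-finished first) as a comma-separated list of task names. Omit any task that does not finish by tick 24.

completion order = C, D, E, A

t=0: ready={A} → run A
t=1: ready={A} → run A
t=2: ready={A,C,D} → run C
t=3: ready={A,C,D} → run C
t=4: ready={A,C,D,E} → run C
t=5: ready={A,C,D,E} → run C
t=6: ready={A,C,D,E} → run C
t=7: ready={A,C,D,E} → run C
t=8: ready={A,D,E} → run D
t=9: ready={A,D,E} → run D
t=10: ready={A,D,E} → run D
t=11: ready={A,E} → run E
t=12: ready={A,E} → run E
t=13: ready={A,E} → run E
t=14: ready={A,E} → run E
t=15: ready={A,E} → run E
t=16: ready={A,E} → run E
t=17: ready={A} → run A
t=18: ready={A} → run A
t=19: ready={A} → run A
t=20: ready={A} → run A
t=21: (idle)
t=22: (idle)
t=23: (idle)
t=24: (idle)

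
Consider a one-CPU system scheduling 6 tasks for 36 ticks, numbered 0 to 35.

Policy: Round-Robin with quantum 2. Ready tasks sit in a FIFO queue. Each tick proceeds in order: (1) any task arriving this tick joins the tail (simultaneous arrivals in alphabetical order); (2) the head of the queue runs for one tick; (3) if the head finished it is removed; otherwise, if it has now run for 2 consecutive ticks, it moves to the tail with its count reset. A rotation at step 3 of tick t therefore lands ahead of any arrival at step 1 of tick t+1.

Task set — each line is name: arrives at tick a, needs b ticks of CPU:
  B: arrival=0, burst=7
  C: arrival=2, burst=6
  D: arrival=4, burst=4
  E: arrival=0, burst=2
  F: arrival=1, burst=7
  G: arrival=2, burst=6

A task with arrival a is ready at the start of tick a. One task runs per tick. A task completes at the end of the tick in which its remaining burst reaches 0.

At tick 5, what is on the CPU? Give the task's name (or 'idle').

running at tick 5 = F

t=0: queue=[B,E] q_used=0 → run B
t=1: queue=[B,E,F] q_used=1 → run B
t=2: queue=[E,F,B,C,G] q_used=0 → run E
t=3: queue=[E,F,B,C,G] q_used=1 → run E
t=4: queue=[F,B,C,G,D] q_used=0 → run F
t=5: queue=[F,B,C,G,D] q_used=1 → run F
t=6: queue=[B,C,G,D,F] q_used=0 → run B
t=7: queue=[B,C,G,D,F] q_used=1 → run B
t=8: queue=[C,G,D,F,B] q_used=0 → run C
t=9: queue=[C,G,D,F,B] q_used=1 → run C
t=10: queue=[G,D,F,B,C] q_used=0 → run G
t=11: queue=[G,D,F,B,C] q_used=1 → run G
t=12: queue=[D,F,B,C,G] q_used=0 → run D
t=13: queue=[D,F,B,C,G] q_used=1 → run D
t=14: queue=[F,B,C,G,D] q_used=0 → run F
t=15: queue=[F,B,C,G,D] q_used=1 → run F
t=16: queue=[B,C,G,D,F] q_used=0 → run B
t=17: queue=[B,C,G,D,F] q_used=1 → run B
t=18: queue=[C,G,D,F,B] q_used=0 → run C
t=19: queue=[C,G,D,F,B] q_used=1 → run C
t=20: queue=[G,D,F,B,C] q_used=0 → run G
t=21: queue=[G,D,F,B,C] q_used=1 → run G
t=22: queue=[D,F,B,C,G] q_used=0 → run D
t=23: queue=[D,F,B,C,G] q_used=1 → run D
t=24: queue=[F,B,C,G] q_used=0 → run F
t=25: queue=[F,B,C,G] q_used=1 → run F
t=26: queue=[B,C,G,F] q_used=0 → run B
t=27: queue=[C,G,F] q_used=0 → run C
t=28: queue=[C,G,F] q_used=1 → run C
t=29: queue=[G,F] q_used=0 → run G
t=30: queue=[G,F] q_used=1 → run G
t=31: queue=[F] q_used=0 → run F
t=32: (idle)
t=33: (idle)
t=34: (idle)
t=35: (idle)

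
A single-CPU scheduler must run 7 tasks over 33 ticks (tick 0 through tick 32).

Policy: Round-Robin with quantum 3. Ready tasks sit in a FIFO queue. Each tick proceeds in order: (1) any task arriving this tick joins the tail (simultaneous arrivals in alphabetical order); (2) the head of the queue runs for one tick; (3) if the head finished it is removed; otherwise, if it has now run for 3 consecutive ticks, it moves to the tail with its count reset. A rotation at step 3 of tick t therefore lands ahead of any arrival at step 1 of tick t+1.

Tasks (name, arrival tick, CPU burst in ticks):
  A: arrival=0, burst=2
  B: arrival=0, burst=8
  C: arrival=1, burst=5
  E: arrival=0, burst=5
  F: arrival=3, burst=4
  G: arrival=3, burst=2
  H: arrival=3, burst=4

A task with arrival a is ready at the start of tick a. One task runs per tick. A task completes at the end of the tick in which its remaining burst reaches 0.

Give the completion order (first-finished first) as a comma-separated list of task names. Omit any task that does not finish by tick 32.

completion order = A, G, E, C, F, H, B

t=0: queue=[A,B,E] q_used=0 → run A
t=1: queue=[A,B,E,C] q_used=1 → run A
t=2: queue=[B,E,C] q_used=0 → run B
t=3: queue=[B,E,C,F,G,H] q_used=1 → run B
t=4: queue=[B,E,C,F,G,H] q_used=2 → run B
t=5: queue=[E,C,F,G,H,B] q_used=0 → run E
t=6: queue=[E,C,F,G,H,B] q_used=1 → run E
t=7: queue=[E,C,F,G,H,B] q_used=2 → run E
t=8: queue=[C,F,G,H,B,E] q_used=0 → run C
t=9: queue=[C,F,G,H,B,E] q_used=1 → run C
t=10: queue=[C,F,G,H,B,E] q_used=2 → run C
t=11: queue=[F,G,H,B,E,C] q_used=0 → run F
t=12: queue=[F,G,H,B,E,C] q_used=1 → run F
t=13: queue=[F,G,H,B,E,C] q_used=2 → run F
t=14: queue=[G,H,B,E,C,F] q_used=0 → run G
t=15: queue=[G,H,B,E,C,F] q_used=1 → run G
t=16: queue=[H,B,E,C,F] q_used=0 → run H
t=17: queue=[H,B,E,C,F] q_used=1 → run H
t=18: queue=[H,B,E,C,F] q_used=2 → run H
t=19: queue=[B,E,C,F,H] q_used=0 → run B
t=20: queue=[B,E,C,F,H] q_used=1 → run B
t=21: queue=[B,E,C,F,H] q_used=2 → run B
t=22: queue=[E,C,F,H,B] q_used=0 → run E
t=23: queue=[E,C,F,H,B] q_used=1 → run E
t=24: queue=[C,F,H,B] q_used=0 → run C
t=25: queue=[C,F,H,B] q_used=1 → run C
t=26: queue=[F,H,B] q_used=0 → run F
t=27: queue=[H,B] q_used=0 → run H
t=28: queue=[B] q_used=0 → run B
t=29: queue=[B] q_used=1 → run B
t=30: (idle)
t=31: (idle)
t=32: (idle)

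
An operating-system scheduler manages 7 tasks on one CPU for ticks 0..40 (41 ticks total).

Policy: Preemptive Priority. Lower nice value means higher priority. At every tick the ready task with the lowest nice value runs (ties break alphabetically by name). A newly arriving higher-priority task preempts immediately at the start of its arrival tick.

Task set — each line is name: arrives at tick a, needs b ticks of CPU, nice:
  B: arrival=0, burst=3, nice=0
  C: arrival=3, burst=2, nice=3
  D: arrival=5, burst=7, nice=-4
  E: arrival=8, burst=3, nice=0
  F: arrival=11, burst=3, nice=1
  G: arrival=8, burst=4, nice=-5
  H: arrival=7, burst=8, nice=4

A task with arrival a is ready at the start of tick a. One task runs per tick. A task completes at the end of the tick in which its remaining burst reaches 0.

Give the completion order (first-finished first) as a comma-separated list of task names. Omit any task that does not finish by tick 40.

completion order = B, C, G, D, E, F, H

t=0: ready={B} → run B
t=1: ready={B} → run B
t=2: ready={B} → run B
t=3: ready={C} → run C
t=4: ready={C} → run C
t=5: ready={D} → run D
t=6: ready={D} → run D
t=7: ready={D,H} → run D
t=8: ready={D,E,G,H} → run G
t=9: ready={D,E,G,H} → run G
t=10: ready={D,E,G,H} → run G
t=11: ready={D,E,F,G,H} → run G
t=12: ready={D,E,F,H} → run D
t=13: ready={D,E,F,H} → run D
t=14: ready={D,E,F,H} → run D
t=15: ready={D,E,F,H} → run D
t=16: ready={E,F,H} → run E
t=17: ready={E,F,H} → run E
t=18: ready={E,F,H} → run E
t=19: ready={F,H} → run F
t=20: ready={F,H} → run F
t=21: ready={F,H} → run F
t=22: ready={H} → run H
t=23: ready={H} → run H
t=24: ready={H} → run H
t=25: ready={H} → run H
t=26: ready={H} → run H
t=27: ready={H} → run H
t=28: ready={H} → run H
t=29: ready={H} → run H
t=30: (idle)
t=31: (idle)
t=32: (idle)
t=33: (idle)
t=34: (idle)
t=35: (idle)
t=36: (idle)
t=37: (idle)
t=38: (idle)
t=39: (idle)
t=40: (idle)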